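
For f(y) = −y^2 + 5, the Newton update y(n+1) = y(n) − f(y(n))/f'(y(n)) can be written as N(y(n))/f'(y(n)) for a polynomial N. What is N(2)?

−9

f'(y) = −2y.
N(y) = y·f'(y) − f(y) = y·(−2y) − (−y^2 + 5) = −y^2 − 5.
N(2) = −9.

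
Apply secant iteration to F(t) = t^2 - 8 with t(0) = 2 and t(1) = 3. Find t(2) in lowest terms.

14/5

F(2) = -4, F(3) = 1. t(2) = 3 - 1·(3 - 2)/(1 - (-4)) = 14/5.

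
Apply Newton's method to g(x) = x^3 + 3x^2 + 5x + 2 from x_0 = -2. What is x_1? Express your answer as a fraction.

g'(x) = 3x^2 + 6x + 5.
g(-2) = -4, g'(-2) = 5, so x_1 = (-2) - (-4)/5 = -6/5.

-6/5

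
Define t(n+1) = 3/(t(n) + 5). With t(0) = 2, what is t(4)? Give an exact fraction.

t(1) = 3/(2 + 5) = 3/7.
t(2) = 3/(3/7 + 5) = 21/38.
t(3) = 3/(21/38 + 5) = 114/211.
t(4) = 3/(114/211 + 5) = 633/1169.

633/1169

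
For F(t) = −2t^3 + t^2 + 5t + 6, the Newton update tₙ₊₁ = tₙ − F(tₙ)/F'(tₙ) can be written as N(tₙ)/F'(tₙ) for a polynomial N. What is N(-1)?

−1

F'(t) = −6t^2 + 2t + 5.
N(t) = t·F'(t) − F(t) = t·(−6t^2 + 2t + 5) − (−2t^3 + t^2 + 5t + 6) = −4t^3 + t^2 − 6.
N(-1) = −1.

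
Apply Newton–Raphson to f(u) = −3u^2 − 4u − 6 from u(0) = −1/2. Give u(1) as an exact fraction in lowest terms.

f'(u) = −6u − 4.
f(−1/2) = −19/4, f'(−1/2) = −1, so u(1) = (−1/2) − (−19/4)/(−1) = −21/4.

−21/4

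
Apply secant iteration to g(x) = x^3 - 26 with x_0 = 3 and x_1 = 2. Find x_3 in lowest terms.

g(3) = 1, g(2) = -18. x_2 = 2 - (-18)·(2 - 3)/((-18) - 1) = 56/19.
g(2) = -18, g(56/19) = -2718/6859. x_3 = (56/19) - (-2718/6859)·((56/19) - 2)/((-2718/6859) - (-18)) = 3319/1118.

3319/1118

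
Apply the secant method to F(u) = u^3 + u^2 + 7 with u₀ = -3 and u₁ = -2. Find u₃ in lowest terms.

-4162/1787

F(-3) = -11, F(-2) = 3. u₂ = (-2) - 3·((-2) - (-3))/(3 - (-11)) = -31/14.
F(-2) = 3, F(-31/14) = 2871/2744. u₃ = (-31/14) - (2871/2744)·((-31/14) - (-2))/((2871/2744) - 3) = -4162/1787.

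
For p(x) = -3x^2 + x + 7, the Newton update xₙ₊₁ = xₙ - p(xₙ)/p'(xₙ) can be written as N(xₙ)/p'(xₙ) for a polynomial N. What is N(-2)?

p'(x) = -6x + 1.
N(x) = x·p'(x) - p(x) = x·(-6x + 1) - (-3x^2 + x + 7) = -3x^2 - 7.
N(-2) = -19.

-19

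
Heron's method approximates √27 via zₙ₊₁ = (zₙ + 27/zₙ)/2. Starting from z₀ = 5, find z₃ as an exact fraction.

z₁ = (5 + 27/5)/2 = 26/5.
z₂ = (26/5 + 27/(26/5))/2 = 1351/260.
z₃ = (1351/260 + 27/(1351/260))/2 = 3650401/702520.

3650401/702520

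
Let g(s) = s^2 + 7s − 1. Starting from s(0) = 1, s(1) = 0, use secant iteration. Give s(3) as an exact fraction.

g(1) = 7, g(0) = −1. s(2) = 0 − (−1)·(0 − 1)/((−1) − 7) = 1/8.
g(0) = −1, g(1/8) = −7/64. s(3) = (1/8) − (−7/64)·((1/8) − 0)/((−7/64) − (−1)) = 8/57.

8/57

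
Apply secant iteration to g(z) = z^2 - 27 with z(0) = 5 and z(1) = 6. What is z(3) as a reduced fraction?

213/41

g(5) = -2, g(6) = 9. z(2) = 6 - 9·(6 - 5)/(9 - (-2)) = 57/11.
g(6) = 9, g(57/11) = -18/121. z(3) = (57/11) - (-18/121)·((57/11) - 6)/((-18/121) - 9) = 213/41.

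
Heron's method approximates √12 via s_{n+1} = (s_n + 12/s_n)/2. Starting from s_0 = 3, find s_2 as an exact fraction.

s_1 = (3 + 12/3)/2 = 7/2.
s_2 = (7/2 + 12/(7/2))/2 = 97/28.

97/28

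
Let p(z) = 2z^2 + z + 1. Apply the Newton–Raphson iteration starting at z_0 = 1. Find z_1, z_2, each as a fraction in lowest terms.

p'(z) = 4z + 1.
p(1) = 4, p'(1) = 5, so z_1 = 1 − 4/5 = 1/5.
p(1/5) = 32/25, p'(1/5) = 9/5, so z_2 = (1/5) − (32/25)/(9/5) = −23/45.

z_1 = 1/5, z_2 = −23/45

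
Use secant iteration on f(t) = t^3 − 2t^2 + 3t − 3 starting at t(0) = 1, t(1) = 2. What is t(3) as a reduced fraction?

98/73

f(1) = −1, f(2) = 3. t(2) = 2 − 3·(2 − 1)/(3 − (−1)) = 5/4.
f(2) = 3, f(5/4) = −27/64. t(3) = (5/4) − (−27/64)·((5/4) − 2)/((−27/64) − 3) = 98/73.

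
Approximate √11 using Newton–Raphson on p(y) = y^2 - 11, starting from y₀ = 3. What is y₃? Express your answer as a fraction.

79201/23880

p'(y) = 2y.
p(3) = -2, p'(3) = 6, so y₁ = 3 - (-2)/6 = 10/3.
p(10/3) = 1/9, p'(10/3) = 20/3, so y₂ = (10/3) - (1/9)/(20/3) = 199/60.
p(199/60) = 1/3600, p'(199/60) = 199/30, so y₃ = (199/60) - (1/3600)/(199/30) = 79201/23880.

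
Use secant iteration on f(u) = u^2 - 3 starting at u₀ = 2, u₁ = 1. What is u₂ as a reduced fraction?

5/3

f(2) = 1, f(1) = -2. u₂ = 1 - (-2)·(1 - 2)/((-2) - 1) = 5/3.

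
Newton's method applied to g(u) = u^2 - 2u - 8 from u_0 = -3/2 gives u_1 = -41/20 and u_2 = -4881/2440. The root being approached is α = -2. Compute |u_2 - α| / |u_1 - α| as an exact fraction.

u_1 - α = -41/20 - (-2) = -41/20 + 2 = -1/20, so |u_1 - α| = 1/20.
u_2 - α = -4881/2440 - (-2) = -4881/2440 + 2 = -1/2440, so |u_2 - α| = 1/2440.
Ratio = (1/2440) / (1/20) = 1/122.

1/122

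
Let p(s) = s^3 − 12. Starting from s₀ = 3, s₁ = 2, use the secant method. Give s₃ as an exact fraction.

p(3) = 15, p(2) = −4. s₂ = 2 − (−4)·(2 − 3)/((−4) − 15) = 42/19.
p(2) = −4, p(42/19) = −8220/6859. s₃ = (42/19) − (−8220/6859)·((42/19) − 2)/((−8220/6859) − (−4)) = 2763/1201.

2763/1201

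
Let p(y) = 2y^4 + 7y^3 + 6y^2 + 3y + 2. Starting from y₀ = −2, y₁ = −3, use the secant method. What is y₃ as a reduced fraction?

−87/38

p(−2) = −4, p(−3) = 20. y₂ = (−3) − 20·((−3) − (−2))/(20 − (−4)) = −13/6.
p(−3) = 20, p(−13/6) = −280/81. y₃ = (−13/6) − (−280/81)·((−13/6) − (−3))/((−280/81) − 20) = −87/38.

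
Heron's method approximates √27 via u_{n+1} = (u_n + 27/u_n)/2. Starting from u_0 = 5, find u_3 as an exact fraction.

u_1 = (5 + 27/5)/2 = 26/5.
u_2 = (26/5 + 27/(26/5))/2 = 1351/260.
u_3 = (1351/260 + 27/(1351/260))/2 = 3650401/702520.

3650401/702520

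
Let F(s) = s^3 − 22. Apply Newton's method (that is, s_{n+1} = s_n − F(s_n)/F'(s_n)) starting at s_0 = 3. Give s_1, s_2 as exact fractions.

s_1 = 76/27, s_2 = 655489/233928

F'(s) = 3s^2.
F(3) = 5, F'(3) = 27, so s_1 = 3 − 5/27 = 76/27.
F(76/27) = 5950/19683, F'(76/27) = 5776/243, so s_2 = (76/27) − (5950/19683)/(5776/243) = 655489/233928.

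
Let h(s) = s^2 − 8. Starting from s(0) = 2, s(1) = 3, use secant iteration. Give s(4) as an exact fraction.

577/204

h(2) = −4, h(3) = 1. s(2) = 3 − 1·(3 − 2)/(1 − (−4)) = 14/5.
h(3) = 1, h(14/5) = −4/25. s(3) = (14/5) − (−4/25)·((14/5) − 3)/((−4/25) − 1) = 82/29.
h(14/5) = −4/25, h(82/29) = −4/841. s(4) = (82/29) − (−4/841)·((82/29) − (14/5))/((−4/841) − (−4/25)) = 577/204.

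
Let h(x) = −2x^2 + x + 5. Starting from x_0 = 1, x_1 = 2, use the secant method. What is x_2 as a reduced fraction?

h(1) = 4, h(2) = −1. x_2 = 2 − (−1)·(2 − 1)/((−1) − 4) = 9/5.

9/5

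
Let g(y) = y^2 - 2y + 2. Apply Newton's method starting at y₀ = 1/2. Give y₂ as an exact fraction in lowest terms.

g'(y) = 2y - 2.
g(1/2) = 5/4, g'(1/2) = -1, so y₁ = (1/2) - (5/4)/(-1) = 7/4.
g(7/4) = 25/16, g'(7/4) = 3/2, so y₂ = (7/4) - (25/16)/(3/2) = 17/24.

17/24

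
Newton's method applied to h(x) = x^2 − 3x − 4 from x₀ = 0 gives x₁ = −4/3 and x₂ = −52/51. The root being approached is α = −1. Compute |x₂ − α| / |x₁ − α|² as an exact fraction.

x₁ − α = −4/3 − (−1) = −4/3 + 1 = −1/3, so |x₁ − α| = 1/3.
x₂ − α = −52/51 − (−1) = −52/51 + 1 = −1/51, so |x₂ − α| = 1/51.
|x₁ − α|² = 1/9.
Ratio = (1/51) / (1/9) = 3/17.

3/17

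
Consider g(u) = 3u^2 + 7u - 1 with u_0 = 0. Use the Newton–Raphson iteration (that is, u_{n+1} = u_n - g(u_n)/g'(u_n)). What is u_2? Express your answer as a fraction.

52/385

g'(u) = 6u + 7.
g(0) = -1, g'(0) = 7, so u_1 = 0 - (-1)/7 = 1/7.
g(1/7) = 3/49, g'(1/7) = 55/7, so u_2 = (1/7) - (3/49)/(55/7) = 52/385.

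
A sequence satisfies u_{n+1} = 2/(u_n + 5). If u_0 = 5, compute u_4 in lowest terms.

35/94

u_1 = 2/(5 + 5) = 1/5.
u_2 = 2/(1/5 + 5) = 5/13.
u_3 = 2/(5/13 + 5) = 13/35.
u_4 = 2/(13/35 + 5) = 35/94.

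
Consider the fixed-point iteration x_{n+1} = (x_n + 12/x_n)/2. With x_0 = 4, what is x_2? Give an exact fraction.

x_1 = (4 + 12/4)/2 = 7/2.
x_2 = (7/2 + 12/(7/2))/2 = 97/28.

97/28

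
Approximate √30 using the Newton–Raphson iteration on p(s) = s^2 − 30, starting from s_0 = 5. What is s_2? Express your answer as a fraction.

241/44

p'(s) = 2s.
p(5) = −5, p'(5) = 10, so s_1 = 5 − (−5)/10 = 11/2.
p(11/2) = 1/4, p'(11/2) = 11, so s_2 = (11/2) − (1/4)/11 = 241/44.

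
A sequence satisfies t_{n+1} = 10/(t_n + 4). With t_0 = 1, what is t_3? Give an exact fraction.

30/17

t_1 = 10/(1 + 4) = 2.
t_2 = 10/(2 + 4) = 5/3.
t_3 = 10/(5/3 + 4) = 30/17.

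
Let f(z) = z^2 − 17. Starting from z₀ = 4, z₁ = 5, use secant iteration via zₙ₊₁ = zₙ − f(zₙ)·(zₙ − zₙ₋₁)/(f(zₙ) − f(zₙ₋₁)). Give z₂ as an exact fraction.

37/9

f(4) = −1, f(5) = 8. z₂ = 5 − 8·(5 − 4)/(8 − (−1)) = 37/9.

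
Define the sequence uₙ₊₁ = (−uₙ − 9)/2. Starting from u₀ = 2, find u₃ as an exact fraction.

−29/8

u₁ = (−2 − 9)/2 = −11/2.
u₂ = (−(−11/2) − 9)/2 = −7/4.
u₃ = (−(−7/4) − 9)/2 = −29/8.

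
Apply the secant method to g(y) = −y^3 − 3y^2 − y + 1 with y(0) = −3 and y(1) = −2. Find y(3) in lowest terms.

g(−3) = 4, g(−2) = −1. y(2) = (−2) − (−1)·((−2) − (−3))/((−1) − 4) = −11/5.
g(−2) = −1, g(−11/5) = −84/125. y(3) = (−11/5) − (−84/125)·((−11/5) − (−2))/((−84/125) − (−1)) = −107/41.

−107/41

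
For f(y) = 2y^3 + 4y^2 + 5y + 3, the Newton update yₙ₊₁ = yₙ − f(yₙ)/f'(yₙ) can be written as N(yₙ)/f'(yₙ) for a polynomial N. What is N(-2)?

f'(y) = 6y^2 + 8y + 5.
N(y) = y·f'(y) − f(y) = y·(6y^2 + 8y + 5) − (2y^3 + 4y^2 + 5y + 3) = 4y^3 + 4y^2 − 3.
N(-2) = −19.

−19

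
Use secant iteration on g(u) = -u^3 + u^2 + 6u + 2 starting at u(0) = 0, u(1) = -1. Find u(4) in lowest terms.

g(0) = 2, g(-1) = -2. u(2) = (-1) - (-2)·((-1) - 0)/((-2) - 2) = -1/2.
g(-1) = -2, g(-1/2) = -5/8. u(3) = (-1/2) - (-5/8)·((-1/2) - (-1))/((-5/8) - (-2)) = -3/11.
g(-1/2) = -5/8, g(-3/11) = 610/1331. u(4) = (-3/11) - (610/1331)·((-3/11) - (-1/2))/((610/1331) - (-5/8)) = -851/2307.

-851/2307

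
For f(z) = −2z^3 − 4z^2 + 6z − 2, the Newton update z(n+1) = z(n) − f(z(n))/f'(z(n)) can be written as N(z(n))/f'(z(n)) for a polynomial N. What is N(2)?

−46

f'(z) = −6z^2 − 8z + 6.
N(z) = z·f'(z) − f(z) = z·(−6z^2 − 8z + 6) − (−2z^3 − 4z^2 + 6z − 2) = −4z^3 − 4z^2 + 2.
N(2) = −46.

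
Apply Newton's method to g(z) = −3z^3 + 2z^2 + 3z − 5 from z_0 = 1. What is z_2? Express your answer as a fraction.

−5

g'(z) = −9z^2 + 4z + 3.
g(1) = −3, g'(1) = −2, so z_1 = 1 − (−3)/(−2) = −1/2.
g(−1/2) = −45/8, g'(−1/2) = −5/4, so z_2 = (−1/2) − (−45/8)/(−5/4) = −5.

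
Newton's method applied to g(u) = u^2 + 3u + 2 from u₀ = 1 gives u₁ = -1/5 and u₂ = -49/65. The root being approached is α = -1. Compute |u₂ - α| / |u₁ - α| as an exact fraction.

4/13

u₁ - α = -1/5 - (-1) = -1/5 + 1 = 4/5, so |u₁ - α| = 4/5.
u₂ - α = -49/65 - (-1) = -49/65 + 1 = 16/65, so |u₂ - α| = 16/65.
Ratio = (16/65) / (4/5) = 4/13.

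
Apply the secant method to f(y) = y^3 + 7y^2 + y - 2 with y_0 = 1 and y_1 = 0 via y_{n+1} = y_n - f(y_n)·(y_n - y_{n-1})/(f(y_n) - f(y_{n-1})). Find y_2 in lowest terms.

2/9

f(1) = 7, f(0) = -2. y_2 = 0 - (-2)·(0 - 1)/((-2) - 7) = 2/9.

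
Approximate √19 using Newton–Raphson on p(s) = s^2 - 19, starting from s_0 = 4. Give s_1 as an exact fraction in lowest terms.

p'(s) = 2s.
p(4) = -3, p'(4) = 8, so s_1 = 4 - (-3)/8 = 35/8.

35/8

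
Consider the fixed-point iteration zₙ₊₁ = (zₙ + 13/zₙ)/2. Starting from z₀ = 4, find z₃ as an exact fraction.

z₁ = (4 + 13/4)/2 = 29/8.
z₂ = (29/8 + 13/(29/8))/2 = 1673/464.
z₃ = (1673/464 + 13/(1673/464))/2 = 5597777/1552544.

5597777/1552544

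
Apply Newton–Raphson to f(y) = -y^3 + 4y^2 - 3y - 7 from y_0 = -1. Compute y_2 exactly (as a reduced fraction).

-16533/17857

f'(y) = -3y^2 + 8y - 3.
f(-1) = 1, f'(-1) = -14, so y_1 = (-1) - 1/(-14) = -13/14.
f(-13/14) = 97/2744, f'(-13/14) = -2551/196, so y_2 = (-13/14) - (97/2744)/(-2551/196) = -16533/17857.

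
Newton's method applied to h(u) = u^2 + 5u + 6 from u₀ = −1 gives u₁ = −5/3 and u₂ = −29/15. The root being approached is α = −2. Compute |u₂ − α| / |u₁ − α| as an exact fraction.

u₁ − α = −5/3 − (−2) = −5/3 + 2 = 1/3, so |u₁ − α| = 1/3.
u₂ − α = −29/15 − (−2) = −29/15 + 2 = 1/15, so |u₂ − α| = 1/15.
Ratio = (1/15) / (1/3) = 1/5.

1/5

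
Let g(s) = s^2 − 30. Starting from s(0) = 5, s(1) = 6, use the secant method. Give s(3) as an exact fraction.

115/21

g(5) = −5, g(6) = 6. s(2) = 6 − 6·(6 − 5)/(6 − (−5)) = 60/11.
g(6) = 6, g(60/11) = −30/121. s(3) = (60/11) − (−30/121)·((60/11) − 6)/((−30/121) − 6) = 115/21.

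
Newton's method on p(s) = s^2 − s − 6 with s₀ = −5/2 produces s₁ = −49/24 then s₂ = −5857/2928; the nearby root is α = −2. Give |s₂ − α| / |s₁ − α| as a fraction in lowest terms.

1/122

s₁ − α = −49/24 − (−2) = −49/24 + 2 = −1/24, so |s₁ − α| = 1/24.
s₂ − α = −5857/2928 − (−2) = −5857/2928 + 2 = −1/2928, so |s₂ − α| = 1/2928.
Ratio = (1/2928) / (1/24) = 1/122.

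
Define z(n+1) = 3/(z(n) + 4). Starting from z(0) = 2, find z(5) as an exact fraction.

z(1) = 3/(2 + 4) = 1/2.
z(2) = 3/(1/2 + 4) = 2/3.
z(3) = 3/(2/3 + 4) = 9/14.
z(4) = 3/(9/14 + 4) = 42/65.
z(5) = 3/(42/65 + 4) = 195/302.

195/302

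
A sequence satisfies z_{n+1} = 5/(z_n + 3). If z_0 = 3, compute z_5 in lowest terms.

z_1 = 5/(3 + 3) = 5/6.
z_2 = 5/(5/6 + 3) = 30/23.
z_3 = 5/(30/23 + 3) = 115/99.
z_4 = 5/(115/99 + 3) = 495/412.
z_5 = 5/(495/412 + 3) = 2060/1731.

2060/1731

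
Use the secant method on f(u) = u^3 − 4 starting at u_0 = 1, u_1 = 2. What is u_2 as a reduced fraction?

10/7

f(1) = −3, f(2) = 4. u_2 = 2 − 4·(2 − 1)/(4 − (−3)) = 10/7.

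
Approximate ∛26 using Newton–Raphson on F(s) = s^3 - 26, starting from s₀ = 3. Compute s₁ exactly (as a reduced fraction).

80/27

F'(s) = 3s^2.
F(3) = 1, F'(3) = 27, so s₁ = 3 - 1/27 = 80/27.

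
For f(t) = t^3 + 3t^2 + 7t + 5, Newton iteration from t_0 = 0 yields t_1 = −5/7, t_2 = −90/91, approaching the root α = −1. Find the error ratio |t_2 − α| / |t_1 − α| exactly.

1/26

t_1 − α = −5/7 − (−1) = −5/7 + 1 = 2/7, so |t_1 − α| = 2/7.
t_2 − α = −90/91 − (−1) = −90/91 + 1 = 1/91, so |t_2 − α| = 1/91.
Ratio = (1/91) / (2/7) = 1/26.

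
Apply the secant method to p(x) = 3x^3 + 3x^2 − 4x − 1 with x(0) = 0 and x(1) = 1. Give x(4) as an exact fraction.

p(0) = −1, p(1) = 1. x(2) = 1 − 1·(1 − 0)/(1 − (−1)) = 1/2.
p(1) = 1, p(1/2) = −15/8. x(3) = (1/2) − (−15/8)·((1/2) − 1)/((−15/8) − 1) = 19/23.
p(1/2) = −15/8, p(19/23) = −6885/12167. x(4) = (19/23) − (−6885/12167)·((19/23) − (1/2))/((−6885/12167) − (−15/8)) = 1643/1699.

1643/1699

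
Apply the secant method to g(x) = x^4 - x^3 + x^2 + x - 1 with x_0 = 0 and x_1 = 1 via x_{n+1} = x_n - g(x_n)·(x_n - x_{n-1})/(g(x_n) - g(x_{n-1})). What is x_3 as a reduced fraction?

13/21

g(0) = -1, g(1) = 1. x_2 = 1 - 1·(1 - 0)/(1 - (-1)) = 1/2.
g(1) = 1, g(1/2) = -5/16. x_3 = (1/2) - (-5/16)·((1/2) - 1)/((-5/16) - 1) = 13/21.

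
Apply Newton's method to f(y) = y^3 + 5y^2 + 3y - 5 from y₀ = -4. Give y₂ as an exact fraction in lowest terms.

-12666/3245

f'(y) = 3y^2 + 10y + 3.
f(-4) = -1, f'(-4) = 11, so y₁ = (-4) - (-1)/11 = -43/11.
f(-43/11) = -76/1331, f'(-43/11) = 1180/121, so y₂ = (-43/11) - (-76/1331)/(1180/121) = -12666/3245.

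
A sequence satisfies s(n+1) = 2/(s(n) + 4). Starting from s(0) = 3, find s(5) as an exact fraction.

298/663

s(1) = 2/(3 + 4) = 2/7.
s(2) = 2/(2/7 + 4) = 7/15.
s(3) = 2/(7/15 + 4) = 30/67.
s(4) = 2/(30/67 + 4) = 67/149.
s(5) = 2/(67/149 + 4) = 298/663.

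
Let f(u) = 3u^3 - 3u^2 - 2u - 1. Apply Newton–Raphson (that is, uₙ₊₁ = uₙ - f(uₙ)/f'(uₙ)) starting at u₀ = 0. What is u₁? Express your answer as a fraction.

f'(u) = 9u^2 - 6u - 2.
f(0) = -1, f'(0) = -2, so u₁ = 0 - (-1)/(-2) = -1/2.

-1/2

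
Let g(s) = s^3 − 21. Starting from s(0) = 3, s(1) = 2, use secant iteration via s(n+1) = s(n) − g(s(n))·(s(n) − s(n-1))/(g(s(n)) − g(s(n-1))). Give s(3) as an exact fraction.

16659/5983

g(3) = 6, g(2) = −13. s(2) = 2 − (−13)·(2 − 3)/((−13) − 6) = 51/19.
g(2) = −13, g(51/19) = −11388/6859. s(3) = (51/19) − (−11388/6859)·((51/19) − 2)/((−11388/6859) − (−13)) = 16659/5983.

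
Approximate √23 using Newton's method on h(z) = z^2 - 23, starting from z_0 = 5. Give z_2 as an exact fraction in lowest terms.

1151/240

h'(z) = 2z.
h(5) = 2, h'(5) = 10, so z_1 = 5 - 2/10 = 24/5.
h(24/5) = 1/25, h'(24/5) = 48/5, so z_2 = (24/5) - (1/25)/(48/5) = 1151/240.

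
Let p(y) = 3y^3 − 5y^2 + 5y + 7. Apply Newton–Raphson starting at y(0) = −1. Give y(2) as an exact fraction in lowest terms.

−395/562

p'(y) = 9y^2 − 10y + 5.
p(−1) = −6, p'(−1) = 24, so y(1) = (−1) − (−6)/24 = −3/4.
p(−3/4) = −53/64, p'(−3/4) = 281/16, so y(2) = (−3/4) − (−53/64)/(281/16) = −395/562.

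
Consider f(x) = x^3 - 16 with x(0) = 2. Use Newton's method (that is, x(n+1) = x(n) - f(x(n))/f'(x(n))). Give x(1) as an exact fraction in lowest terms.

8/3

f'(x) = 3x^2.
f(2) = -8, f'(2) = 12, so x(1) = 2 - (-8)/12 = 8/3.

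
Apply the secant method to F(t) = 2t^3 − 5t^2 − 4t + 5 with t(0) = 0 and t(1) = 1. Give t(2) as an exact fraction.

F(0) = 5, F(1) = −2. t(2) = 1 − (−2)·(1 − 0)/((−2) − 5) = 5/7.

5/7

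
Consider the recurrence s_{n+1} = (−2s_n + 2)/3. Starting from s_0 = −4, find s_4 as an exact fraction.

−38/81

s_1 = (−2·(−4) + 2)/3 = 10/3.
s_2 = (−2·(10/3) + 2)/3 = −14/9.
s_3 = (−2·(−14/9) + 2)/3 = 46/27.
s_4 = (−2·(46/27) + 2)/3 = −38/81.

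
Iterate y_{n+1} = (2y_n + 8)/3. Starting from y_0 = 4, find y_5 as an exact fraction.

1816/243

y_1 = (2·4 + 8)/3 = 16/3.
y_2 = (2·(16/3) + 8)/3 = 56/9.
y_3 = (2·(56/9) + 8)/3 = 184/27.
y_4 = (2·(184/27) + 8)/3 = 584/81.
y_5 = (2·(584/81) + 8)/3 = 1816/243.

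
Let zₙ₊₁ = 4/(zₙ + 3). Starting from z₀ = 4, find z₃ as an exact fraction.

z₁ = 4/(4 + 3) = 4/7.
z₂ = 4/(4/7 + 3) = 28/25.
z₃ = 4/(28/25 + 3) = 100/103.

100/103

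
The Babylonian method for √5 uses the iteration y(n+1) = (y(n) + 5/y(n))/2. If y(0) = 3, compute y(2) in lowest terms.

y(1) = (3 + 5/3)/2 = 7/3.
y(2) = (7/3 + 5/(7/3))/2 = 47/21.

47/21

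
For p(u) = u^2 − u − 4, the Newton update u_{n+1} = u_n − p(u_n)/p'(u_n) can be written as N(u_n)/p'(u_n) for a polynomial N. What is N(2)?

8

p'(u) = 2u − 1.
N(u) = u·p'(u) − p(u) = u·(2u − 1) − (u^2 − u − 4) = u^2 + 4.
N(2) = 8.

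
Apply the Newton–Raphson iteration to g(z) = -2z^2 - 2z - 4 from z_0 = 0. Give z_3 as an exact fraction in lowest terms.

14/3

g'(z) = -4z - 2.
g(0) = -4, g'(0) = -2, so z_1 = 0 - (-4)/(-2) = -2.
g(-2) = -8, g'(-2) = 6, so z_2 = (-2) - (-8)/6 = -2/3.
g(-2/3) = -32/9, g'(-2/3) = 2/3, so z_3 = (-2/3) - (-32/9)/(2/3) = 14/3.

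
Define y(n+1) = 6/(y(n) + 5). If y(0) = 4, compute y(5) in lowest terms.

3702/3703

y(1) = 6/(4 + 5) = 2/3.
y(2) = 6/(2/3 + 5) = 18/17.
y(3) = 6/(18/17 + 5) = 102/103.
y(4) = 6/(102/103 + 5) = 618/617.
y(5) = 6/(618/617 + 5) = 3702/3703.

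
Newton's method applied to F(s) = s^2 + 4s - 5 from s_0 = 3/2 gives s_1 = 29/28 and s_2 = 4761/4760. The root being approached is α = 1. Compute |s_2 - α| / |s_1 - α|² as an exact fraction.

14/85

s_1 - α = 29/28 - 1 = 1/28, so |s_1 - α| = 1/28.
s_2 - α = 4761/4760 - 1 = 1/4760, so |s_2 - α| = 1/4760.
|s_1 - α|² = 1/784.
Ratio = (1/4760) / (1/784) = 14/85.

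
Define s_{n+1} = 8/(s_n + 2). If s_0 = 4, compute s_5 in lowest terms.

s_1 = 8/(4 + 2) = 4/3.
s_2 = 8/(4/3 + 2) = 12/5.
s_3 = 8/(12/5 + 2) = 20/11.
s_4 = 8/(20/11 + 2) = 44/21.
s_5 = 8/(44/21 + 2) = 84/43.

84/43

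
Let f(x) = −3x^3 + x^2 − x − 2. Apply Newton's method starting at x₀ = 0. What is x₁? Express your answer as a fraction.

f'(x) = −9x^2 + 2x − 1.
f(0) = −2, f'(0) = −1, so x₁ = 0 − (−2)/(−1) = −2.

−2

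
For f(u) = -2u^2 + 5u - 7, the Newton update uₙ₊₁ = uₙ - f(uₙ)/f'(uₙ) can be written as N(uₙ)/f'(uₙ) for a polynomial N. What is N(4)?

-25

f'(u) = -4u + 5.
N(u) = u·f'(u) - f(u) = u·(-4u + 5) - (-2u^2 + 5u - 7) = -2u^2 + 7.
N(4) = -25.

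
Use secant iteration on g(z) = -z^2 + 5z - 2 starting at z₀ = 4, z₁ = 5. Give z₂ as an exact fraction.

9/2

g(4) = 2, g(5) = -2. z₂ = 5 - (-2)·(5 - 4)/((-2) - 2) = 9/2.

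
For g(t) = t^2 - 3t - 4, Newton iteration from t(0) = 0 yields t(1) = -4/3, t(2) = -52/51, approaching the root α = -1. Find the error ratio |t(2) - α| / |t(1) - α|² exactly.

3/17

t(1) - α = -4/3 - (-1) = -4/3 + 1 = -1/3, so |t(1) - α| = 1/3.
t(2) - α = -52/51 - (-1) = -52/51 + 1 = -1/51, so |t(2) - α| = 1/51.
|t(1) - α|² = 1/9.
Ratio = (1/51) / (1/9) = 3/17.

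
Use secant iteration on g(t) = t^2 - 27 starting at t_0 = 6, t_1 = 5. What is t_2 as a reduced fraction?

g(6) = 9, g(5) = -2. t_2 = 5 - (-2)·(5 - 6)/((-2) - 9) = 57/11.

57/11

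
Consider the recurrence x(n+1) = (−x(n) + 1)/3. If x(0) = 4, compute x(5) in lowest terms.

x(1) = (−4 + 1)/3 = −1.
x(2) = (−(−1) + 1)/3 = 2/3.
x(3) = (−(2/3) + 1)/3 = 1/9.
x(4) = (−(1/9) + 1)/3 = 8/27.
x(5) = (−(8/27) + 1)/3 = 19/81.

19/81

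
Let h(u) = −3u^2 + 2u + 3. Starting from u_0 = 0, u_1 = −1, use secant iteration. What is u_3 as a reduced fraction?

−12/17

h(0) = 3, h(−1) = −2. u_2 = (−1) − (−2)·((−1) − 0)/((−2) − 3) = −3/5.
h(−1) = −2, h(−3/5) = 18/25. u_3 = (−3/5) − (18/25)·((−3/5) − (−1))/((18/25) − (−2)) = −12/17.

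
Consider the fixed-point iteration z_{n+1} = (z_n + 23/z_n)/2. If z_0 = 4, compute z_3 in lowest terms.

17913697/3735264

z_1 = (4 + 23/4)/2 = 39/8.
z_2 = (39/8 + 23/(39/8))/2 = 2993/624.
z_3 = (2993/624 + 23/(2993/624))/2 = 17913697/3735264.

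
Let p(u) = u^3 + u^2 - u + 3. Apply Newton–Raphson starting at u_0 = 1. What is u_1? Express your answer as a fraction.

0

p'(u) = 3u^2 + 2u - 1.
p(1) = 4, p'(1) = 4, so u_1 = 1 - 4/4 = 0.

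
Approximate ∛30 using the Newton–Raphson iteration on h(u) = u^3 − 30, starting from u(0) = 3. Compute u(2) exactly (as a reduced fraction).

h'(u) = 3u^2.
h(3) = −3, h'(3) = 27, so u(1) = 3 − (−3)/27 = 28/9.
h(28/9) = 82/729, h'(28/9) = 784/27, so u(2) = (28/9) − (82/729)/(784/27) = 32887/10584.

32887/10584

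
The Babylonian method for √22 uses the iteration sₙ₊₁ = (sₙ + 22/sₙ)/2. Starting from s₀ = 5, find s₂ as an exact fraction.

4409/940

s₁ = (5 + 22/5)/2 = 47/10.
s₂ = (47/10 + 22/(47/10))/2 = 4409/940.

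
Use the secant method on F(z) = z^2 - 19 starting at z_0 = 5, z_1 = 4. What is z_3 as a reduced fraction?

109/25

F(5) = 6, F(4) = -3. z_2 = 4 - (-3)·(4 - 5)/((-3) - 6) = 13/3.
F(4) = -3, F(13/3) = -2/9. z_3 = (13/3) - (-2/9)·((13/3) - 4)/((-2/9) - (-3)) = 109/25.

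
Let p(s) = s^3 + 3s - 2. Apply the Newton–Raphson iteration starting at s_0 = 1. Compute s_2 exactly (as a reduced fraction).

70/117

p'(s) = 3s^2 + 3.
p(1) = 2, p'(1) = 6, so s_1 = 1 - 2/6 = 2/3.
p(2/3) = 8/27, p'(2/3) = 13/3, so s_2 = (2/3) - (8/27)/(13/3) = 70/117.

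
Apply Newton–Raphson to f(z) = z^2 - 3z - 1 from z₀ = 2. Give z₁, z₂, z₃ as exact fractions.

f'(z) = 2z - 3.
f(2) = -3, f'(2) = 1, so z₁ = 2 - (-3)/1 = 5.
f(5) = 9, f'(5) = 7, so z₂ = 5 - 9/7 = 26/7.
f(26/7) = 81/49, f'(26/7) = 31/7, so z₃ = (26/7) - (81/49)/(31/7) = 725/217.

z₁ = 5, z₂ = 26/7, z₃ = 725/217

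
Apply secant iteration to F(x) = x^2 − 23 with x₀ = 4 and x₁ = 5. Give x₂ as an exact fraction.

F(4) = −7, F(5) = 2. x₂ = 5 − 2·(5 − 4)/(2 − (−7)) = 43/9.

43/9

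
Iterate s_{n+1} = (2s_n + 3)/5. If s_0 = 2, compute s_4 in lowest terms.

s_1 = (2·2 + 3)/5 = 7/5.
s_2 = (2·(7/5) + 3)/5 = 29/25.
s_3 = (2·(29/25) + 3)/5 = 133/125.
s_4 = (2·(133/125) + 3)/5 = 641/625.

641/625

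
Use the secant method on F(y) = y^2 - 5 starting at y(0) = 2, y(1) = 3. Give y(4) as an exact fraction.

F(2) = -1, F(3) = 4. y(2) = 3 - 4·(3 - 2)/(4 - (-1)) = 11/5.
F(3) = 4, F(11/5) = -4/25. y(3) = (11/5) - (-4/25)·((11/5) - 3)/((-4/25) - 4) = 29/13.
F(11/5) = -4/25, F(29/13) = -4/169. y(4) = (29/13) - (-4/169)·((29/13) - (11/5))/((-4/169) - (-4/25)) = 161/72.

161/72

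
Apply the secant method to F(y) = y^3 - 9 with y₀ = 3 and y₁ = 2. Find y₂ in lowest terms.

F(3) = 18, F(2) = -1. y₂ = 2 - (-1)·(2 - 3)/((-1) - 18) = 39/19.

39/19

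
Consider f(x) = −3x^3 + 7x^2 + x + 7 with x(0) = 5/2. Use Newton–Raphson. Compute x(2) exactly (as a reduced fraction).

f'(x) = −9x^2 + 14x + 1.
f(5/2) = 51/8, f'(5/2) = −81/4, so x(1) = (5/2) − (51/8)/(−81/4) = 76/27.
f(76/27) = −10693/6561, f'(76/27) = −2503/81, so x(2) = (76/27) − (−10693/6561)/(−2503/81) = 559991/202743.

559991/202743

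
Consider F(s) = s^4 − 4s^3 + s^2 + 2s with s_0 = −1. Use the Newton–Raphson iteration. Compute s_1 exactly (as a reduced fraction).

F'(s) = 4s^3 − 12s^2 + 2s + 2.
F(−1) = 4, F'(−1) = −16, so s_1 = (−1) − 4/(−16) = −3/4.

−3/4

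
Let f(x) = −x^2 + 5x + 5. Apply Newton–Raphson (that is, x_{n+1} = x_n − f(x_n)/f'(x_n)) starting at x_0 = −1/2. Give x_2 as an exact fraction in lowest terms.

f'(x) = −2x + 5.
f(−1/2) = 9/4, f'(−1/2) = 6, so x_1 = (−1/2) − (9/4)/6 = −7/8.
f(−7/8) = −9/64, f'(−7/8) = 27/4, so x_2 = (−7/8) − (−9/64)/(27/4) = −41/48.

−41/48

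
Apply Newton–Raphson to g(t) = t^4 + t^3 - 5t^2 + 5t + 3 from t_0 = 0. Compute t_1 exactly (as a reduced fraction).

g'(t) = 4t^3 + 3t^2 - 10t + 5.
g(0) = 3, g'(0) = 5, so t_1 = 0 - 3/5 = -3/5.

-3/5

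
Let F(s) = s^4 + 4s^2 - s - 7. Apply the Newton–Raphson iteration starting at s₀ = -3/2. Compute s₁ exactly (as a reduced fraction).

-499/424

F'(s) = 4s^3 + 8s - 1.
F(-3/2) = 137/16, F'(-3/2) = -53/2, so s₁ = (-3/2) - (137/16)/(-53/2) = -499/424.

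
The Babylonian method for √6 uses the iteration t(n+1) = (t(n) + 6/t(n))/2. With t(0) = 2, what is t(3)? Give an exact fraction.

t(1) = (2 + 6/2)/2 = 5/2.
t(2) = (5/2 + 6/(5/2))/2 = 49/20.
t(3) = (49/20 + 6/(49/20))/2 = 4801/1960.

4801/1960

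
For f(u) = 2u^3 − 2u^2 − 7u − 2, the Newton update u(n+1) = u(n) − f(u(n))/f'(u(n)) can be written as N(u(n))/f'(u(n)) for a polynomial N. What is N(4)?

226

f'(u) = 6u^2 − 4u − 7.
N(u) = u·f'(u) − f(u) = u·(6u^2 − 4u − 7) − (2u^3 − 2u^2 − 7u − 2) = 4u^3 − 2u^2 + 2.
N(4) = 226.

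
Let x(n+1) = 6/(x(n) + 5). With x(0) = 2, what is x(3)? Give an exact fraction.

246/247

x(1) = 6/(2 + 5) = 6/7.
x(2) = 6/(6/7 + 5) = 42/41.
x(3) = 6/(42/41 + 5) = 246/247.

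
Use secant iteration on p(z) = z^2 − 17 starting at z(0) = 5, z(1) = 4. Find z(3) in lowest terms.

301/73

p(5) = 8, p(4) = −1. z(2) = 4 − (−1)·(4 − 5)/((−1) − 8) = 37/9.
p(4) = −1, p(37/9) = −8/81. z(3) = (37/9) − (−8/81)·((37/9) − 4)/((−8/81) − (−1)) = 301/73.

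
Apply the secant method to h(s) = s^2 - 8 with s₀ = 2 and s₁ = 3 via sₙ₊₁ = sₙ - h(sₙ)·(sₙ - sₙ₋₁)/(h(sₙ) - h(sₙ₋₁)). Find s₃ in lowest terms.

h(2) = -4, h(3) = 1. s₂ = 3 - 1·(3 - 2)/(1 - (-4)) = 14/5.
h(3) = 1, h(14/5) = -4/25. s₃ = (14/5) - (-4/25)·((14/5) - 3)/((-4/25) - 1) = 82/29.

82/29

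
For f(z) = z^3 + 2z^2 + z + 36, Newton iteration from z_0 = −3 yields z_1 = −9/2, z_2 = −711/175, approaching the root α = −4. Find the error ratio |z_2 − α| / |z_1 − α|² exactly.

44/175

z_1 − α = −9/2 − (−4) = −9/2 + 4 = −1/2, so |z_1 − α| = 1/2.
z_2 − α = −711/175 − (−4) = −711/175 + 4 = −11/175, so |z_2 − α| = 11/175.
|z_1 − α|² = 1/4.
Ratio = (11/175) / (1/4) = 44/175.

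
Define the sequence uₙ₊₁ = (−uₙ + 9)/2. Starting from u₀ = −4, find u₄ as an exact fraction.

u₁ = (−(−4) + 9)/2 = 13/2.
u₂ = (−(13/2) + 9)/2 = 5/4.
u₃ = (−(5/4) + 9)/2 = 31/8.
u₄ = (−(31/8) + 9)/2 = 41/16.

41/16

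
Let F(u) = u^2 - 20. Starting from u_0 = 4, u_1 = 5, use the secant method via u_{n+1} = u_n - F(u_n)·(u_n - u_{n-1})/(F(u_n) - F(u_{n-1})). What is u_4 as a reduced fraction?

F(4) = -4, F(5) = 5. u_2 = 5 - 5·(5 - 4)/(5 - (-4)) = 40/9.
F(5) = 5, F(40/9) = -20/81. u_3 = (40/9) - (-20/81)·((40/9) - 5)/((-20/81) - 5) = 76/17.
F(40/9) = -20/81, F(76/17) = -4/289. u_4 = (76/17) - (-4/289)·((76/17) - (40/9))/((-4/289) - (-20/81)) = 1525/341.

1525/341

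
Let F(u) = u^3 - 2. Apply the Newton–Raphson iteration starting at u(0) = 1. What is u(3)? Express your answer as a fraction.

F'(u) = 3u^2.
F(1) = -1, F'(1) = 3, so u(1) = 1 - (-1)/3 = 4/3.
F(4/3) = 10/27, F'(4/3) = 16/3, so u(2) = (4/3) - (10/27)/(16/3) = 91/72.
F(91/72) = 7075/373248, F'(91/72) = 8281/1728, so u(3) = (91/72) - (7075/373248)/(8281/1728) = 1126819/894348.

1126819/894348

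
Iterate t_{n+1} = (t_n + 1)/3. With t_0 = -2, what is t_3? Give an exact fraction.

t_1 = ((-2) + 1)/3 = -1/3.
t_2 = ((-1/3) + 1)/3 = 2/9.
t_3 = ((2/9) + 1)/3 = 11/27.

11/27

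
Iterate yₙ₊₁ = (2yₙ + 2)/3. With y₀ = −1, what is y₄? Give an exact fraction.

38/27

y₁ = (2·(−1) + 2)/3 = 0.
y₂ = (2·0 + 2)/3 = 2/3.
y₃ = (2·(2/3) + 2)/3 = 10/9.
y₄ = (2·(10/9) + 2)/3 = 38/27.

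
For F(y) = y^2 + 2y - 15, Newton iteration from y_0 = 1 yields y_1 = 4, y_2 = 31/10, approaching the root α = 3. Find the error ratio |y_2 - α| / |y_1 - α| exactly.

y_1 - α = 4 - 3 = 1, so |y_1 - α| = 1.
y_2 - α = 31/10 - 3 = 1/10, so |y_2 - α| = 1/10.
Ratio = (1/10) / 1 = 1/10.

1/10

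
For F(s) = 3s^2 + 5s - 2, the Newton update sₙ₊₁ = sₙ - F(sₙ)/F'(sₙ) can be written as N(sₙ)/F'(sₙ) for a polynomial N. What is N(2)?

F'(s) = 6s + 5.
N(s) = s·F'(s) - F(s) = s·(6s + 5) - (3s^2 + 5s - 2) = 3s^2 + 2.
N(2) = 14.

14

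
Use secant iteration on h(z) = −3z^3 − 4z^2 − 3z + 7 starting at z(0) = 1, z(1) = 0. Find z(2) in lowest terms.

h(1) = −3, h(0) = 7. z(2) = 0 − 7·(0 − 1)/(7 − (−3)) = 7/10.

7/10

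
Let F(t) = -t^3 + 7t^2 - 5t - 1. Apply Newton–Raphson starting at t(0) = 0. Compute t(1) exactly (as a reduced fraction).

-1/5

F'(t) = -3t^2 + 14t - 5.
F(0) = -1, F'(0) = -5, so t(1) = 0 - (-1)/(-5) = -1/5.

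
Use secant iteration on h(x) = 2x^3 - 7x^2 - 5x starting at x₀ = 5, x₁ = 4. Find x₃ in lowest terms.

h(5) = 50, h(4) = -4. x₂ = 4 - (-4)·(4 - 5)/((-4) - 50) = 110/27.
h(4) = -4, h(110/27) = -25850/19683. x₃ = (110/27) - (-25850/19683)·((110/27) - 4)/((-25850/19683) - (-4)) = 108680/26441.

108680/26441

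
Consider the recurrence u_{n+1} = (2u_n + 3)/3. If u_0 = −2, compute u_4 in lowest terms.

u_1 = (2·(−2) + 3)/3 = −1/3.
u_2 = (2·(−1/3) + 3)/3 = 7/9.
u_3 = (2·(7/9) + 3)/3 = 41/27.
u_4 = (2·(41/27) + 3)/3 = 163/81.

163/81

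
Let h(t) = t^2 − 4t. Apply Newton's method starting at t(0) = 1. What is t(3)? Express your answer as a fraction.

−1/1640

h'(t) = 2t − 4.
h(1) = −3, h'(1) = −2, so t(1) = 1 − (−3)/(−2) = −1/2.
h(−1/2) = 9/4, h'(−1/2) = −5, so t(2) = (−1/2) − (9/4)/(−5) = −1/20.
h(−1/20) = 81/400, h'(−1/20) = −41/10, so t(3) = (−1/20) − (81/400)/(−41/10) = −1/1640.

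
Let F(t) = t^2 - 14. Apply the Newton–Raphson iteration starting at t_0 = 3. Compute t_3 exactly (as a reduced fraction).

2133553/570216

F'(t) = 2t.
F(3) = -5, F'(3) = 6, so t_1 = 3 - (-5)/6 = 23/6.
F(23/6) = 25/36, F'(23/6) = 23/3, so t_2 = (23/6) - (25/36)/(23/3) = 1033/276.
F(1033/276) = 625/76176, F'(1033/276) = 1033/138, so t_3 = (1033/276) - (625/76176)/(1033/138) = 2133553/570216.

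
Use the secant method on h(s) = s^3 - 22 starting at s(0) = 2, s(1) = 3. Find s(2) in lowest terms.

52/19

h(2) = -14, h(3) = 5. s(2) = 3 - 5·(3 - 2)/(5 - (-14)) = 52/19.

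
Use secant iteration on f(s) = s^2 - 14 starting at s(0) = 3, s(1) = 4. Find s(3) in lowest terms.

f(3) = -5, f(4) = 2. s(2) = 4 - 2·(4 - 3)/(2 - (-5)) = 26/7.
f(4) = 2, f(26/7) = -10/49. s(3) = (26/7) - (-10/49)·((26/7) - 4)/((-10/49) - 2) = 101/27.

101/27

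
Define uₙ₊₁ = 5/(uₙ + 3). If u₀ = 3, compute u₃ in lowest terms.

115/99

u₁ = 5/(3 + 3) = 5/6.
u₂ = 5/(5/6 + 3) = 30/23.
u₃ = 5/(30/23 + 3) = 115/99.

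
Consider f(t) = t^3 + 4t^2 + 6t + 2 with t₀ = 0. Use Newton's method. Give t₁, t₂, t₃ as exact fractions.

f'(t) = 3t^2 + 8t + 6.
f(0) = 2, f'(0) = 6, so t₁ = 0 - 2/6 = -1/3.
f(-1/3) = 11/27, f'(-1/3) = 11/3, so t₂ = (-1/3) - (11/27)/(11/3) = -4/9.
f(-4/9) = 26/729, f'(-4/9) = 82/27, so t₃ = (-4/9) - (26/729)/(82/27) = -505/1107.

t₁ = -1/3, t₂ = -4/9, t₃ = -505/1107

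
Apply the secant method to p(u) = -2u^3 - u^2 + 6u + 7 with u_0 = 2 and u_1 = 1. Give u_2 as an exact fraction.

21/11

p(2) = -1, p(1) = 10. u_2 = 1 - 10·(1 - 2)/(10 - (-1)) = 21/11.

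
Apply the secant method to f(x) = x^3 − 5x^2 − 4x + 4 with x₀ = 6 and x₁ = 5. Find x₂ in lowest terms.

f(6) = 16, f(5) = −16. x₂ = 5 − (−16)·(5 − 6)/((−16) − 16) = 11/2.

11/2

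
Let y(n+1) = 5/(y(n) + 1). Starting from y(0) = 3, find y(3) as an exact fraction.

y(1) = 5/(3 + 1) = 5/4.
y(2) = 5/(5/4 + 1) = 20/9.
y(3) = 5/(20/9 + 1) = 45/29.

45/29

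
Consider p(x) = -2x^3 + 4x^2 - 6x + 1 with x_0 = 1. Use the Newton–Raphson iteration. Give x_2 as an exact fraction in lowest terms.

p'(x) = -6x^2 + 8x - 6.
p(1) = -3, p'(1) = -4, so x_1 = 1 - (-3)/(-4) = 1/4.
p(1/4) = -9/32, p'(1/4) = -35/8, so x_2 = (1/4) - (-9/32)/(-35/8) = 13/70.

13/70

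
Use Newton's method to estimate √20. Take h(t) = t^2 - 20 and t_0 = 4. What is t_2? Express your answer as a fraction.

h'(t) = 2t.
h(4) = -4, h'(4) = 8, so t_1 = 4 - (-4)/8 = 9/2.
h(9/2) = 1/4, h'(9/2) = 9, so t_2 = (9/2) - (1/4)/9 = 161/36.

161/36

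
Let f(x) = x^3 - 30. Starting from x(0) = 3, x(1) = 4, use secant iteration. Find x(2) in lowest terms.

f(3) = -3, f(4) = 34. x(2) = 4 - 34·(4 - 3)/(34 - (-3)) = 114/37.

114/37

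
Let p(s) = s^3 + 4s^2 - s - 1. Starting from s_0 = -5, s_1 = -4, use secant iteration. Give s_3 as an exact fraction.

-4292/1025

p(-5) = -21, p(-4) = 3. s_2 = (-4) - 3·((-4) - (-5))/(3 - (-21)) = -33/8.
p(-4) = 3, p(-33/8) = 511/512. s_3 = (-33/8) - (511/512)·((-33/8) - (-4))/((511/512) - 3) = -4292/1025.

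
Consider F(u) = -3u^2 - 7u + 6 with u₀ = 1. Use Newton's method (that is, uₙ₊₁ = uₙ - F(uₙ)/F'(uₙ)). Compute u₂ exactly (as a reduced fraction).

F'(u) = -6u - 7.
F(1) = -4, F'(1) = -13, so u₁ = 1 - (-4)/(-13) = 9/13.
F(9/13) = -48/169, F'(9/13) = -145/13, so u₂ = (9/13) - (-48/169)/(-145/13) = 1257/1885.

1257/1885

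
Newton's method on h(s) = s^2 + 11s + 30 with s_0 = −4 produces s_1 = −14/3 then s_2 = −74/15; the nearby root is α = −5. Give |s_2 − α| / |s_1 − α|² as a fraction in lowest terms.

3/5

s_1 − α = −14/3 − (−5) = −14/3 + 5 = 1/3, so |s_1 − α| = 1/3.
s_2 − α = −74/15 − (−5) = −74/15 + 5 = 1/15, so |s_2 − α| = 1/15.
|s_1 − α|² = 1/9.
Ratio = (1/15) / (1/9) = 3/5.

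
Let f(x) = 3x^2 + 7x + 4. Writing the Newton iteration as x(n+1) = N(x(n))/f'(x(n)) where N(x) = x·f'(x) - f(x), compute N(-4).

44

f'(x) = 6x + 7.
N(x) = x·f'(x) - f(x) = x·(6x + 7) - (3x^2 + 7x + 4) = 3x^2 - 4.
N(-4) = 44.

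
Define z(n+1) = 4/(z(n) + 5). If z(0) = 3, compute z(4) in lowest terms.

252/359

z(1) = 4/(3 + 5) = 1/2.
z(2) = 4/(1/2 + 5) = 8/11.
z(3) = 4/(8/11 + 5) = 44/63.
z(4) = 4/(44/63 + 5) = 252/359.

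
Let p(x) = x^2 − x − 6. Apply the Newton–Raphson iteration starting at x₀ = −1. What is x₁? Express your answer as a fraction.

−7/3

p'(x) = 2x − 1.
p(−1) = −4, p'(−1) = −3, so x₁ = (−1) − (−4)/(−3) = −7/3.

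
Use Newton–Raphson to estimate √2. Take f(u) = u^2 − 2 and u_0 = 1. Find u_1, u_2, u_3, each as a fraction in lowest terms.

f'(u) = 2u.
f(1) = −1, f'(1) = 2, so u_1 = 1 − (−1)/2 = 3/2.
f(3/2) = 1/4, f'(3/2) = 3, so u_2 = (3/2) − (1/4)/3 = 17/12.
f(17/12) = 1/144, f'(17/12) = 17/6, so u_3 = (17/12) − (1/144)/(17/6) = 577/408.

u_1 = 3/2, u_2 = 17/12, u_3 = 577/408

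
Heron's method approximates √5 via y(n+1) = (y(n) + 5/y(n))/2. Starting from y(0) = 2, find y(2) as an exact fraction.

161/72

y(1) = (2 + 5/2)/2 = 9/4.
y(2) = (9/4 + 5/(9/4))/2 = 161/72.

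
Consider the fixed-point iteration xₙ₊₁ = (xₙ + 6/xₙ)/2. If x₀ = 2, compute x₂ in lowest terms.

x₁ = (2 + 6/2)/2 = 5/2.
x₂ = (5/2 + 6/(5/2))/2 = 49/20.

49/20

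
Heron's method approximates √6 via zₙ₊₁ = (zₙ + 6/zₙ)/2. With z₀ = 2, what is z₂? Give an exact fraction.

z₁ = (2 + 6/2)/2 = 5/2.
z₂ = (5/2 + 6/(5/2))/2 = 49/20.

49/20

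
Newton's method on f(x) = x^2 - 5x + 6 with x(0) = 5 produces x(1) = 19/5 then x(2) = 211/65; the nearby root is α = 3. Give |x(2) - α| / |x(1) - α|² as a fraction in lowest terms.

x(1) - α = 19/5 - 3 = 4/5, so |x(1) - α| = 4/5.
x(2) - α = 211/65 - 3 = 16/65, so |x(2) - α| = 16/65.
|x(1) - α|² = 16/25.
Ratio = (16/65) / (16/25) = 5/13.

5/13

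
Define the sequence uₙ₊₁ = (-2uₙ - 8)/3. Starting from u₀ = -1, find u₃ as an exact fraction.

-16/9

u₁ = (-2·(-1) - 8)/3 = -2.
u₂ = (-2·(-2) - 8)/3 = -4/3.
u₃ = (-2·(-4/3) - 8)/3 = -16/9.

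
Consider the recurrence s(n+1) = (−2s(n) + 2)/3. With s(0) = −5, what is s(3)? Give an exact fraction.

2

s(1) = (−2·(−5) + 2)/3 = 4.
s(2) = (−2·4 + 2)/3 = −2.
s(3) = (−2·(−2) + 2)/3 = 2.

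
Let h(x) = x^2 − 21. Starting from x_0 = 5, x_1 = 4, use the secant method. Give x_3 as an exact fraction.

353/77

h(5) = 4, h(4) = −5. x_2 = 4 − (−5)·(4 − 5)/((−5) − 4) = 41/9.
h(4) = −5, h(41/9) = −20/81. x_3 = (41/9) − (−20/81)·((41/9) − 4)/((−20/81) − (−5)) = 353/77.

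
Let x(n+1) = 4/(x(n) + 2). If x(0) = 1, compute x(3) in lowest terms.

5/4

x(1) = 4/(1 + 2) = 4/3.
x(2) = 4/(4/3 + 2) = 6/5.
x(3) = 4/(6/5 + 2) = 5/4.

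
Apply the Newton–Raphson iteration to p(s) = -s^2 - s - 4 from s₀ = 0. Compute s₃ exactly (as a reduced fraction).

52/119

p'(s) = -2s - 1.
p(0) = -4, p'(0) = -1, so s₁ = 0 - (-4)/(-1) = -4.
p(-4) = -16, p'(-4) = 7, so s₂ = (-4) - (-16)/7 = -12/7.
p(-12/7) = -256/49, p'(-12/7) = 17/7, so s₃ = (-12/7) - (-256/49)/(17/7) = 52/119.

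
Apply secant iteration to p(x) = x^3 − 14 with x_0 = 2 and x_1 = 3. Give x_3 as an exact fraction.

18386/7693

p(2) = −6, p(3) = 13. x_2 = 3 − 13·(3 − 2)/(13 − (−6)) = 44/19.
p(3) = 13, p(44/19) = −10842/6859. x_3 = (44/19) − (−10842/6859)·((44/19) − 3)/((−10842/6859) − 13) = 18386/7693.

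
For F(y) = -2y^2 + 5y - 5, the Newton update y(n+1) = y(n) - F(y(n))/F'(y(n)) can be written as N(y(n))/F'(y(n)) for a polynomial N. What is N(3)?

-13

F'(y) = -4y + 5.
N(y) = y·F'(y) - F(y) = y·(-4y + 5) - (-2y^2 + 5y - 5) = -2y^2 + 5.
N(3) = -13.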